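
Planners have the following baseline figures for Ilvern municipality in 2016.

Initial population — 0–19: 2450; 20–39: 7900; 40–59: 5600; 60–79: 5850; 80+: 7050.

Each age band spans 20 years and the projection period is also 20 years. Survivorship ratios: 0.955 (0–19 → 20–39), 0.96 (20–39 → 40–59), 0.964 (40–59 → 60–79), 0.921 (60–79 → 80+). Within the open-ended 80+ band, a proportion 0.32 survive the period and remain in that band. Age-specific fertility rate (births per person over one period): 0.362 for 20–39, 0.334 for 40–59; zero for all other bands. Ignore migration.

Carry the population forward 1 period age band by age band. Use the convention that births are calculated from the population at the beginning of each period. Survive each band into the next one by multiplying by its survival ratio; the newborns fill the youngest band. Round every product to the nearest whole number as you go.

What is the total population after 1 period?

27696

Call the groups 1 to 5, youngest first.
Period 1:
Births: 7900 * 0.362 = 2860  |  5600 * 0.334 = 1870 → total 4730
Group 2: 2450 * 0.955 = 2340
Group 3: 7900 * 0.96 = 7584
Group 4: 5600 * 0.964 = 5398
Group 5: 5850 * 0.921 + 7050 * 0.32 = 5388 + 2256 = 7644
→ [4730, 2340, 7584, 5398, 7644]
Total after period 1: 4730 + 2340 + 7584 + 5398 + 7644 = 27696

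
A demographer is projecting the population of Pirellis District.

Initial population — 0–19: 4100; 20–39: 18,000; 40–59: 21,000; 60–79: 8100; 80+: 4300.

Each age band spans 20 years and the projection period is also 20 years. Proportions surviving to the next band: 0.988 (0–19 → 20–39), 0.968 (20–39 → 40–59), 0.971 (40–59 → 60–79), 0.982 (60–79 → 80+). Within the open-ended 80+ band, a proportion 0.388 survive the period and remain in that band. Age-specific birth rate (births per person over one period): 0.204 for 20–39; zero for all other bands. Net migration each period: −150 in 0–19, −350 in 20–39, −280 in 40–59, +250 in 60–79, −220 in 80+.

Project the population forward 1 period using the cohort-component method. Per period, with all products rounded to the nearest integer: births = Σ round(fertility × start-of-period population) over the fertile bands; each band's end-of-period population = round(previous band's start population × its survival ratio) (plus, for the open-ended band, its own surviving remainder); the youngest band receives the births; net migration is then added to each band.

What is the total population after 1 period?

(Bands numbered youngest = 1 to oldest = 5.)
— Period 1 —
Births: 18000 × 0.204 = 3672
Band 2: 4100 × 0.988 = 4051
Band 3: 18000 × 0.968 = 17424
Band 4: 21000 × 0.971 = 20391
Band 5: 8100 × 0.982 + 4300 × 0.388 = 7954 + 1668 = 9622
Net migration: Band 1 − 150 → 3522; Band 2 − 350 → 3701; Band 3 − 280 → 17144; Band 4 + 250 → 20641; Band 5 − 220 → 9402
→ [3522, 3701, 17144, 20641, 9402]
Total after period 1: 3522 + 3701 + 17144 + 20641 + 9402 = 54410

54410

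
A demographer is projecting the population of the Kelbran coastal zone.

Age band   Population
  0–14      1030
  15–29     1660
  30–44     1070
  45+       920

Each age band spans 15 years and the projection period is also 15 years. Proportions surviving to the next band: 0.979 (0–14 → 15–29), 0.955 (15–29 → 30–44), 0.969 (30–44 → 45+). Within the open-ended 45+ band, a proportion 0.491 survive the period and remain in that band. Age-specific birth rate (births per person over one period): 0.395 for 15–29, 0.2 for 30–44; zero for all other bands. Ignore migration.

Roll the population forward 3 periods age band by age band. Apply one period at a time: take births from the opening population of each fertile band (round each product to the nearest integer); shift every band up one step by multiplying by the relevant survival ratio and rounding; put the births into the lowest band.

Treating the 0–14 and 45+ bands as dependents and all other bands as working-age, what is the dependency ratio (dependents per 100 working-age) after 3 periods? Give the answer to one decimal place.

Numbering the groups 1..4 from youngest to oldest:
After projecting period 1:
Births: 1660 × 0.395 = 656 ; 1070 × 0.2 = 214 ⇒ total 870
Group 2: 1030 × 0.979 = 1008
Group 3: 1660 × 0.955 = 1585
Group 4: 1070 × 0.969 + 920 × 0.491 = 1037 + 452 = 1489
End of period: [870, 1008, 1585, 1489]
After projecting period 2:
Births: 1008 × 0.395 = 398 ; 1585 × 0.2 = 317 ⇒ total 715
Group 2: 870 × 0.979 = 852
Group 3: 1008 × 0.955 = 963
Group 4: 1585 × 0.969 + 1489 × 0.491 = 1536 + 731 = 2267
End of period: [715, 852, 963, 2267]
After projecting period 3:
Births: 852 × 0.395 = 337 ; 963 × 0.2 = 193 ⇒ total 530
Group 2: 715 × 0.979 = 700
Group 3: 852 × 0.955 = 814
Group 4: 963 × 0.969 + 2267 × 0.491 = 933 + 1113 = 2046
End of period: [530, 700, 814, 2046]
Dependents (band 0–14 + band 45+) = 530 + 2046 = 2576; working-age = 1514; ratio = 2576/1514 × 100 = 170.1

170.1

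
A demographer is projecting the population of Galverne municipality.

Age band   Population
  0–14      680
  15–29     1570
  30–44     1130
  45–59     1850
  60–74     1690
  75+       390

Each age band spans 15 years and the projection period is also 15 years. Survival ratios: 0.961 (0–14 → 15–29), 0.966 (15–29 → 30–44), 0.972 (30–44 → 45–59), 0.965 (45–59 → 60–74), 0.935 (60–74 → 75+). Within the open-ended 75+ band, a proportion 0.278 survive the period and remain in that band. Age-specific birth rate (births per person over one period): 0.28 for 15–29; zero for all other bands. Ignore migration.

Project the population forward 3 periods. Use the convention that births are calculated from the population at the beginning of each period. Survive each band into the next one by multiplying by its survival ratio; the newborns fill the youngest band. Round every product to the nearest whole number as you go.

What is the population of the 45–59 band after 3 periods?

613

Numbering the groups 1..6 from youngest to oldest:
[period 1]
Births: 1570 × 0.28 = 440
Group 2: 680 × 0.961 = 653
Group 3: 1570 × 0.966 = 1517
Group 4: 1130 × 0.972 = 1098
Group 5: 1850 × 0.965 = 1785
Group 6: 1690 × 0.935 + 390 × 0.278 = 1580 + 108 = 1688
Giving 440 / 653 / 1517 / 1098 / 1785 / 1688.
[period 2]
Births: 653 × 0.28 = 183
Group 2: 440 × 0.961 = 423
Group 3: 653 × 0.966 = 631
Group 4: 1517 × 0.972 = 1475
Group 5: 1098 × 0.965 = 1060
Group 6: 1785 × 0.935 + 1688 × 0.278 = 1669 + 469 = 2138
Giving 183 / 423 / 631 / 1475 / 1060 / 2138.
[period 3]
Births: 423 × 0.28 = 118
Group 2: 183 × 0.961 = 176
Group 3: 423 × 0.966 = 409
Group 4: 631 × 0.972 = 613
Group 5: 1475 × 0.965 = 1423
Group 6: 1060 × 0.935 + 2138 × 0.278 = 991 + 594 = 1585
Giving 118 / 176 / 409 / 613 / 1423 / 1585.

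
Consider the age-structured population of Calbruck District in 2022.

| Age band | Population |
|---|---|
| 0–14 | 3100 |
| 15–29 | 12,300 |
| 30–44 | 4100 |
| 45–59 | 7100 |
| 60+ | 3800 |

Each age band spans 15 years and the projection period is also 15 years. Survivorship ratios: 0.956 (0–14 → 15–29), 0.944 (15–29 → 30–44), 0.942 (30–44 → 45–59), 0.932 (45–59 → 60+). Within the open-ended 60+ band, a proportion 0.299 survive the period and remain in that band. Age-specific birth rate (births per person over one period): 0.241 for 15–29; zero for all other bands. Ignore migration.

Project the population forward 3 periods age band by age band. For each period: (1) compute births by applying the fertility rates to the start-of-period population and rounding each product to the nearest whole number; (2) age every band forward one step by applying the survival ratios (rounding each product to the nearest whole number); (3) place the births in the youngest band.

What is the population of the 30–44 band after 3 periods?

2675

[period 1]
Births: 12300 × 0.241 = 2964
15–29: 3100 × 0.956 = 2964
30–44: 12300 × 0.944 = 11611
45–59: 4100 × 0.942 = 3862
60+: 7100 × 0.932 + 3800 × 0.299 = 6617 + 1136 = 7753
Population now: 0–14=2964, 15–29=2964, 30–44=11611, 45–59=3862, 60+=7753
[period 2]
Births: 2964 × 0.241 = 714
15–29: 2964 × 0.956 = 2834
30–44: 2964 × 0.944 = 2798
45–59: 11611 × 0.942 = 10938
60+: 3862 × 0.932 + 7753 × 0.299 = 3599 + 2318 = 5917
Population now: 0–14=714, 15–29=2834, 30–44=2798, 45–59=10938, 60+=5917
[period 3]
Births: 2834 × 0.241 = 683
15–29: 714 × 0.956 = 683
30–44: 2834 × 0.944 = 2675
45–59: 2798 × 0.942 = 2636
60+: 10938 × 0.932 + 5917 × 0.299 = 10194 + 1769 = 11963
Population now: 0–14=683, 15–29=683, 30–44=2675, 45–59=2636, 60+=11963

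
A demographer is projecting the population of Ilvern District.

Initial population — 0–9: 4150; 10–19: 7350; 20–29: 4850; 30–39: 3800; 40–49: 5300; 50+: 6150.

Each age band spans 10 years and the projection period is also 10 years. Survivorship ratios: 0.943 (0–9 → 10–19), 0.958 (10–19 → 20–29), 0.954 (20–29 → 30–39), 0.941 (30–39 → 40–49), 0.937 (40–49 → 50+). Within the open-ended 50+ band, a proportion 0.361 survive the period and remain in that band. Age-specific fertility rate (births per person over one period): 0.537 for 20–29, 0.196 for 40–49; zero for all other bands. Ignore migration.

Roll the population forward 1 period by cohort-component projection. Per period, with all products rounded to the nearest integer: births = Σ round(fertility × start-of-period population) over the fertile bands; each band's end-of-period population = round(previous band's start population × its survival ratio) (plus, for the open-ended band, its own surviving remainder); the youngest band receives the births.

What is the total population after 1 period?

29986

[period 1]
Births: 4850 * 0.537 = 2604  |  5300 * 0.196 = 1039 → 3643
10–19: 4150 * 0.943 = 3913
20–29: 7350 * 0.958 = 7041
30–39: 4850 * 0.954 = 4627
40–49: 3800 * 0.941 = 3576
50+: 5300 * 0.937 + 6150 * 0.361 = 4966 + 2220 = 7186
Population now: 0–9=3643, 10–19=3913, 20–29=7041, 30–39=4627, 40–49=3576, 50+=7186
Total after period 1: 3643 + 3913 + 7041 + 4627 + 3576 + 7186 = 29986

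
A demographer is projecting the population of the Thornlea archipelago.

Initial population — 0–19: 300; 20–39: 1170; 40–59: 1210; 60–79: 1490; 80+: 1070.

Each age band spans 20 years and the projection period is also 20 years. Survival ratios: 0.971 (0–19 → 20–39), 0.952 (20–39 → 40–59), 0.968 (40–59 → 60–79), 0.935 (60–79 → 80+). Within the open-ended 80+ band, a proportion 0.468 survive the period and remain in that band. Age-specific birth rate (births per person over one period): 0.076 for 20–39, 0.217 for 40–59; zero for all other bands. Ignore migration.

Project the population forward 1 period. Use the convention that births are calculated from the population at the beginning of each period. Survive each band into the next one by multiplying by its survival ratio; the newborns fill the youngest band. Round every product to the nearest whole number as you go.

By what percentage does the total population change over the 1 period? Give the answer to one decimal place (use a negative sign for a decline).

-8.0

Call the groups 1 to 5, youngest first.
— Period 1 —
Births: 1170 × 0.076 = 89, 1210 × 0.217 = 263 — total 352
Group 2: 300 × 0.971 = 291
Group 3: 1170 × 0.952 = 1114
Group 4: 1210 × 0.968 = 1171
Group 5: 1490 × 0.935 + 1070 × 0.468 = 1393 + 501 = 1894
End of period: [352, 291, 1114, 1171, 1894]
Total: 5240 → 4822; change = -418; percentage change = -8.0%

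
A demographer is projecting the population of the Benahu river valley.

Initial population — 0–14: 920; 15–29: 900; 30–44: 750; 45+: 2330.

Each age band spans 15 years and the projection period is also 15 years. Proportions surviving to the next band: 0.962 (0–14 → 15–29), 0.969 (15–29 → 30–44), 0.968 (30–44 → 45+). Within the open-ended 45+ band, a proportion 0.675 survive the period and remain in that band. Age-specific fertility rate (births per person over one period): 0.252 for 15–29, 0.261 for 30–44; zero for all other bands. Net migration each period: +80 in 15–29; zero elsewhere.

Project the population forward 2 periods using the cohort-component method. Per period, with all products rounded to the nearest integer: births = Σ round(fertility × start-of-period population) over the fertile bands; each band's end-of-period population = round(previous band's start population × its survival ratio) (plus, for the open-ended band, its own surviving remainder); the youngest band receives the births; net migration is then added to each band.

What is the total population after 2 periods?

Let group 1 be 0–14 through group 4 = 45+.
[period 1]
Births: 900 × 0.252 = 227, 750 × 0.261 = 196 → 423
Group 2: 920 × 0.962 = 885
Group 3: 900 × 0.969 = 872
Group 4: 750 × 0.968 + 2330 × 0.675 = 726 + 1573 = 2299
Net migration: Group 2 + 80 → 965
Population now: 0–14=423, 15–29=965, 30–44=872, 45+=2299
[period 2]
Births: 965 × 0.252 = 243, 872 × 0.261 = 228 → 471
Group 2: 423 × 0.962 = 407
Group 3: 965 × 0.969 = 935
Group 4: 872 × 0.968 + 2299 × 0.675 = 844 + 1552 = 2396
Net migration: Group 2 + 80 → 487
Population now: 0–14=471, 15–29=487, 30–44=935, 45+=2396
Total after period 2: 471 + 487 + 935 + 2396 = 4289

4289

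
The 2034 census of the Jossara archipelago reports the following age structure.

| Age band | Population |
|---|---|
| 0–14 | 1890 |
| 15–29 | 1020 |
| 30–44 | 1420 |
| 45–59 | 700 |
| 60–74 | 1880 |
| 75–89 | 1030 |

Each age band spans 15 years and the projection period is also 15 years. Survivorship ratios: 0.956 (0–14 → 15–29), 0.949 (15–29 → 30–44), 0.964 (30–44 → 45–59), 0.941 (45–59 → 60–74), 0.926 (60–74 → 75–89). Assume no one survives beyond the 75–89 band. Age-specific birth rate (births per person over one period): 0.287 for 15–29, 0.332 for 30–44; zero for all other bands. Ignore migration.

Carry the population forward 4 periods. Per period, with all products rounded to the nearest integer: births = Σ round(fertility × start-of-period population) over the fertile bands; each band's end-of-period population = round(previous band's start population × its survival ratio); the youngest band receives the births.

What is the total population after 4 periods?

5003

Call the bands 1 to 6, youngest first.
— Period 1 —
Births: 1020 × 0.287 = 293 ; 1420 × 0.332 = 471 ⇒ total 764
Band 2: 1890 × 0.956 = 1807
Band 3: 1020 × 0.949 = 968
Band 4: 1420 × 0.964 = 1369
Band 5: 700 × 0.941 = 659
Band 6: 1880 × 0.926 = 1741
Population now: 0–14=764, 15–29=1807, 30–44=968, 45–59=1369, 60–74=659, 75–89=1741
— Period 2 —
Births: 1807 × 0.287 = 519 ; 968 × 0.332 = 321 ⇒ total 840
Band 2: 764 × 0.956 = 730
Band 3: 1807 × 0.949 = 1715
Band 4: 968 × 0.964 = 933
Band 5: 1369 × 0.941 = 1288
Band 6: 659 × 0.926 = 610
Population now: 0–14=840, 15–29=730, 30–44=1715, 45–59=933, 60–74=1288, 75–89=610
— Period 3 —
Births: 730 × 0.287 = 210 ; 1715 × 0.332 = 569 ⇒ total 779
Band 2: 840 × 0.956 = 803
Band 3: 730 × 0.949 = 693
Band 4: 1715 × 0.964 = 1653
Band 5: 933 × 0.941 = 878
Band 6: 1288 × 0.926 = 1193
Population now: 0–14=779, 15–29=803, 30–44=693, 45–59=1653, 60–74=878, 75–89=1193
— Period 4 —
Births: 803 × 0.287 = 230 ; 693 × 0.332 = 230 ⇒ total 460
Band 2: 779 × 0.956 = 745
Band 3: 803 × 0.949 = 762
Band 4: 693 × 0.964 = 668
Band 5: 1653 × 0.941 = 1555
Band 6: 878 × 0.926 = 813
Population now: 0–14=460, 15–29=745, 30–44=762, 45–59=668, 60–74=1555, 75–89=813
Total after period 4: 460 + 745 + 762 + 668 + 1555 + 813 = 5003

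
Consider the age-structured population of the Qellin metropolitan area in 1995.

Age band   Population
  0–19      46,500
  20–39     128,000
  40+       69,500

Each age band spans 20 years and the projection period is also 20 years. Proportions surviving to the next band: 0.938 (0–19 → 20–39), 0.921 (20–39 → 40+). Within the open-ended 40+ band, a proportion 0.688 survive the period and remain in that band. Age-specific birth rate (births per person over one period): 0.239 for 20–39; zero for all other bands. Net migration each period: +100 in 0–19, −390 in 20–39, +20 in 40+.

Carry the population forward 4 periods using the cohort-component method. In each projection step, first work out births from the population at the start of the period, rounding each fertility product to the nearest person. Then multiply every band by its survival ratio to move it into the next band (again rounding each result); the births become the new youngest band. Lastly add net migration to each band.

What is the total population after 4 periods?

107920

Let band 1 be 0–19 through band 3 = 40+.
Period 1:
Births: 128000 × 0.239 = 30592
Band 2: 46500 × 0.938 = 43617
Band 3: 128000 × 0.921 + 69500 × 0.688 = 117888 + 47816 = 165704
Net migration: Band 1 + 100 → 30692; Band 2 − 390 → 43227; Band 3 + 20 → 165724
Population now: 0–19=30692, 20–39=43227, 40+=165724
Period 2:
Births: 43227 × 0.239 = 10331
Band 2: 30692 × 0.938 = 28789
Band 3: 43227 × 0.921 + 165724 × 0.688 = 39812 + 114018 = 153830
Net migration: Band 1 + 100 → 10431; Band 2 − 390 → 28399; Band 3 + 20 → 153850
Population now: 0–19=10431, 20–39=28399, 40+=153850
Period 3:
Births: 28399 × 0.239 = 6787
Band 2: 10431 × 0.938 = 9784
Band 3: 28399 × 0.921 + 153850 × 0.688 = 26155 + 105849 = 132004
Net migration: Band 1 + 100 → 6887; Band 2 − 390 → 9394; Band 3 + 20 → 132024
Population now: 0–19=6887, 20–39=9394, 40+=132024
Period 4:
Births: 9394 × 0.239 = 2245
Band 2: 6887 × 0.938 = 6460
Band 3: 9394 × 0.921 + 132024 × 0.688 = 8652 + 90833 = 99485
Net migration: Band 1 + 100 → 2345; Band 2 − 390 → 6070; Band 3 + 20 → 99505
Population now: 0–19=2345, 20–39=6070, 40+=99505
Total after period 4: 2345 + 6070 + 99505 = 107920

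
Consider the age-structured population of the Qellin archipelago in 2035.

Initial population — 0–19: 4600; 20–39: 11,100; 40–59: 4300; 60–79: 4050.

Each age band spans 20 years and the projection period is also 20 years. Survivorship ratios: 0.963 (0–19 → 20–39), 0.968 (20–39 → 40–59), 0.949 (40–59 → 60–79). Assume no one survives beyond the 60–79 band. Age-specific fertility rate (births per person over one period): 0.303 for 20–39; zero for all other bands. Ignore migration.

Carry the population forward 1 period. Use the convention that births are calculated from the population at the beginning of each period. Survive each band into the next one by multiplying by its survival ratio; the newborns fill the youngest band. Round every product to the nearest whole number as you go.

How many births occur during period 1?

3363

Call the bands 1 to 4, youngest first.
After projecting period 1:
Births: 11100 × 0.303 = 3363
Band 2: 4600 × 0.963 = 4430
Band 3: 11100 × 0.968 = 10745
Band 4: 4300 × 0.949 = 4081
→ [3363, 4430, 10745, 4081]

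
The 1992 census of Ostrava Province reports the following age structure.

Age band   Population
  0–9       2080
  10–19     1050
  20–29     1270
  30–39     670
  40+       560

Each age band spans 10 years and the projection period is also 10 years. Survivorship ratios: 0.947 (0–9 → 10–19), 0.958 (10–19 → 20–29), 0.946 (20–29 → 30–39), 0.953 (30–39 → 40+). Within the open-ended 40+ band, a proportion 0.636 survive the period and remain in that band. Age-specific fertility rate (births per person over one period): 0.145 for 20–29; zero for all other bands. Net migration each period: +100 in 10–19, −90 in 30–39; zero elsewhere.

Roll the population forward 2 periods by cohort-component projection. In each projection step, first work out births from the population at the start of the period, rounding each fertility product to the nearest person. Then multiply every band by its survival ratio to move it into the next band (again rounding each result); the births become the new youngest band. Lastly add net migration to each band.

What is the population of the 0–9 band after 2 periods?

Call the groups 1 to 5, youngest first.
[period 1]
Births: 1270 × 0.145 = 184
Group 2: 2080 × 0.947 = 1970
Group 3: 1050 × 0.958 = 1006
Group 4: 1270 × 0.946 = 1201
Group 5: 670 × 0.953 + 560 × 0.636 = 639 + 356 = 995
Net migration: Group 2 + 100 → 2070; Group 4 − 90 → 1111
→ [184, 2070, 1006, 1111, 995]
[period 2]
Births: 1006 × 0.145 = 146
Group 2: 184 × 0.947 = 174
Group 3: 2070 × 0.958 = 1983
Group 4: 1006 × 0.946 = 952
Group 5: 1111 × 0.953 + 995 × 0.636 = 1059 + 633 = 1692
Net migration: Group 2 + 100 → 274; Group 4 − 90 → 862
→ [146, 274, 1983, 862, 1692]

146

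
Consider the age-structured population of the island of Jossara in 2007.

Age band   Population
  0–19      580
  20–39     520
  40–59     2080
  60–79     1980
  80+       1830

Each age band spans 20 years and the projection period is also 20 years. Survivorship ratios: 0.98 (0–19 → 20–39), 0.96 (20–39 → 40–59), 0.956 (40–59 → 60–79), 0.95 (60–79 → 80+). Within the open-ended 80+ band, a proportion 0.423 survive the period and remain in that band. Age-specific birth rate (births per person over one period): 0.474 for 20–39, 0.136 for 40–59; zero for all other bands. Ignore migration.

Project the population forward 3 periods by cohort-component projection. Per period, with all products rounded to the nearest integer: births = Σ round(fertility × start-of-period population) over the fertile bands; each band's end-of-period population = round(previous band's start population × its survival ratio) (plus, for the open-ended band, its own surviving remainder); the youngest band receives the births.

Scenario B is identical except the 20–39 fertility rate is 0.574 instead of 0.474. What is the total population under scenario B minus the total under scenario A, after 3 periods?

Period 1.
Births: 520 × 0.474 = 246  |  2080 × 0.136 = 283 ⇒ total 529
20–39: 580 × 0.98 = 568
40–59: 520 × 0.96 = 499
60–79: 2080 × 0.956 = 1988
80+: 1980 × 0.95 + 1830 × 0.423 = 1881 + 774 = 2655
→ [529, 568, 499, 1988, 2655]
Period 2.
Births: 568 × 0.474 = 269  |  499 × 0.136 = 68 ⇒ total 337
20–39: 529 × 0.98 = 518
40–59: 568 × 0.96 = 545
60–79: 499 × 0.956 = 477
80+: 1988 × 0.95 + 2655 × 0.423 = 1889 + 1123 = 3012
→ [337, 518, 545, 477, 3012]
Period 3.
Births: 518 × 0.474 = 246  |  545 × 0.136 = 74 ⇒ total 320
20–39: 337 × 0.98 = 330
40–59: 518 × 0.96 = 497
60–79: 545 × 0.956 = 521
80+: 477 × 0.95 + 3012 × 0.423 = 453 + 1274 = 1727
→ [320, 330, 497, 521, 1727]
Scenario A total after 3 periods: 3395
Scenario B projection —
Period 1.
Births: 520 × 0.574 = 298  |  2080 × 0.136 = 283 ⇒ total 581
20–39: 580 × 0.98 = 568
40–59: 520 × 0.96 = 499
60–79: 2080 × 0.956 = 1988
80+: 1980 × 0.95 + 1830 × 0.423 = 1881 + 774 = 2655
→ [581, 568, 499, 1988, 2655]
Period 2.
Births: 568 × 0.574 = 326  |  499 × 0.136 = 68 ⇒ total 394
20–39: 581 × 0.98 = 569
40–59: 568 × 0.96 = 545
60–79: 499 × 0.956 = 477
80+: 1988 × 0.95 + 2655 × 0.423 = 1889 + 1123 = 3012
→ [394, 569, 545, 477, 3012]
Period 3.
Births: 569 × 0.574 = 327  |  545 × 0.136 = 74 ⇒ total 401
20–39: 394 × 0.98 = 386
40–59: 569 × 0.96 = 546
60–79: 545 × 0.956 = 521
80+: 477 × 0.95 + 3012 × 0.423 = 453 + 1274 = 1727
→ [401, 386, 546, 521, 1727]
Scenario B total after 3 periods: 3581
Difference B − A = 3581 − 3395 = 186

186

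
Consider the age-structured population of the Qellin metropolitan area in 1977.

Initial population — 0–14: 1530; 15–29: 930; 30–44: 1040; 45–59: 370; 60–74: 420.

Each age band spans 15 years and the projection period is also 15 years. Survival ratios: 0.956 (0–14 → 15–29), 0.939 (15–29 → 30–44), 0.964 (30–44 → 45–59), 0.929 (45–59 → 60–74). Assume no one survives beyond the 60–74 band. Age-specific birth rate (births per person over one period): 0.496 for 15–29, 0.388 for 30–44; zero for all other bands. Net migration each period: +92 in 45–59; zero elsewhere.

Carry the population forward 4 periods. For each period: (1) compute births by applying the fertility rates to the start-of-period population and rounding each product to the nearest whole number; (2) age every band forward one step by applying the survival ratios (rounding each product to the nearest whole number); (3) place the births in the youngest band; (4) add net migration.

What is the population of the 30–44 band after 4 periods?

956

Let group 1 be 0–14 through group 5 = 60–74.
— Period 1 —
Births: 930 * 0.496 = 461, 1040 * 0.388 = 404 — total 865
Group 2: 1530 * 0.956 = 1463
Group 3: 930 * 0.939 = 873
Group 4: 1040 * 0.964 = 1003
Group 5: 370 * 0.929 = 344
Net migration: Group 4 + 92 → 1095
End of period: [865, 1463, 873, 1095, 344]
— Period 2 —
Births: 1463 * 0.496 = 726, 873 * 0.388 = 339 — total 1065
Group 2: 865 * 0.956 = 827
Group 3: 1463 * 0.939 = 1374
Group 4: 873 * 0.964 = 842
Group 5: 1095 * 0.929 = 1017
Net migration: Group 4 + 92 → 934
End of period: [1065, 827, 1374, 934, 1017]
— Period 3 —
Births: 827 * 0.496 = 410, 1374 * 0.388 = 533 — total 943
Group 2: 1065 * 0.956 = 1018
Group 3: 827 * 0.939 = 777
Group 4: 1374 * 0.964 = 1325
Group 5: 934 * 0.929 = 868
Net migration: Group 4 + 92 → 1417
End of period: [943, 1018, 777, 1417, 868]
— Period 4 —
Births: 1018 * 0.496 = 505, 777 * 0.388 = 301 — total 806
Group 2: 943 * 0.956 = 902
Group 3: 1018 * 0.939 = 956
Group 4: 777 * 0.964 = 749
Group 5: 1417 * 0.929 = 1316
Net migration: Group 4 + 92 → 841
End of period: [806, 902, 956, 841, 1316]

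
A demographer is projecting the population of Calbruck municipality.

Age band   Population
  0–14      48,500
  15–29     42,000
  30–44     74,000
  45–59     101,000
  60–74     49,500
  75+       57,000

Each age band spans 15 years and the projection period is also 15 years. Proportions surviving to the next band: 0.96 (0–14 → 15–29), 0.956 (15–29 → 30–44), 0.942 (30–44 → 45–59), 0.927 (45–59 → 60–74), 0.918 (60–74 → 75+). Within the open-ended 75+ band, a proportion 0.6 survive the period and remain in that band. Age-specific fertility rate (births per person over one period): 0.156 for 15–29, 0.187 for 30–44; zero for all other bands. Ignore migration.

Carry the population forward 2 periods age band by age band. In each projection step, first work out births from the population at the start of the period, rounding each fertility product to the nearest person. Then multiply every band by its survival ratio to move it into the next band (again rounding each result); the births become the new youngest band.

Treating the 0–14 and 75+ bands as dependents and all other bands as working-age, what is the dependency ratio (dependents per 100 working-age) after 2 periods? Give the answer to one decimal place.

89.2

[period 1]
Births: 42000 × 0.156 = 6552 ; 74000 × 0.187 = 13838 → total 20390
15–29: 48500 × 0.96 = 46560
30–44: 42000 × 0.956 = 40152
45–59: 74000 × 0.942 = 69708
60–74: 101000 × 0.927 = 93627
75+: 49500 × 0.918 + 57000 × 0.6 = 45441 + 34200 = 79641
Population now: 0–14=20390, 15–29=46560, 30–44=40152, 45–59=69708, 60–74=93627, 75+=79641
[period 2]
Births: 46560 × 0.156 = 7263 ; 40152 × 0.187 = 7508 → total 14771
15–29: 20390 × 0.96 = 19574
30–44: 46560 × 0.956 = 44511
45–59: 40152 × 0.942 = 37823
60–74: 69708 × 0.927 = 64619
75+: 93627 × 0.918 + 79641 × 0.6 = 85950 + 47785 = 133735
Population now: 0–14=14771, 15–29=19574, 30–44=44511, 45–59=37823, 60–74=64619, 75+=133735
Dependents (band 0–14 + band 75+) = 14771 + 133735 = 148506; working-age = 166527; ratio = 148506/166527 × 100 = 89.2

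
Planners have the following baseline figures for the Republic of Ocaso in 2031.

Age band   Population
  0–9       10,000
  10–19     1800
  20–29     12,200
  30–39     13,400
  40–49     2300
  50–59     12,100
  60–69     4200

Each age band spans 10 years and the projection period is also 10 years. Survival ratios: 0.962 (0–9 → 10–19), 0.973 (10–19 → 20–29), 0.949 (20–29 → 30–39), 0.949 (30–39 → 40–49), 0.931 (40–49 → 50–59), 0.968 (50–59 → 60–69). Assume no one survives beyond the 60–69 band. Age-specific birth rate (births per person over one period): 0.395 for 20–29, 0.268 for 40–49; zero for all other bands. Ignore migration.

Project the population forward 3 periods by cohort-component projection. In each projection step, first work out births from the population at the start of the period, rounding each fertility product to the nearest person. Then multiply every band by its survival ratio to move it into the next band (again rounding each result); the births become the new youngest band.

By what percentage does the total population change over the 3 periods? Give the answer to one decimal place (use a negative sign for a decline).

Period 1.
Births: 12200 × 0.395 = 4819  |  2300 × 0.268 = 616 → 5435
10–19: 10000 × 0.962 = 9620
20–29: 1800 × 0.973 = 1751
30–39: 12200 × 0.949 = 11578
40–49: 13400 × 0.949 = 12717
50–59: 2300 × 0.931 = 2141
60–69: 12100 × 0.968 = 11713
End of period: [5435, 9620, 1751, 11578, 12717, 2141, 11713]
Period 2.
Births: 1751 × 0.395 = 692  |  12717 × 0.268 = 3408 → 4100
10–19: 5435 × 0.962 = 5228
20–29: 9620 × 0.973 = 9360
30–39: 1751 × 0.949 = 1662
40–49: 11578 × 0.949 = 10988
50–59: 12717 × 0.931 = 11840
60–69: 2141 × 0.968 = 2072
End of period: [4100, 5228, 9360, 1662, 10988, 11840, 2072]
Period 3.
Births: 9360 × 0.395 = 3697  |  10988 × 0.268 = 2945 → 6642
10–19: 4100 × 0.962 = 3944
20–29: 5228 × 0.973 = 5087
30–39: 9360 × 0.949 = 8883
40–49: 1662 × 0.949 = 1577
50–59: 10988 × 0.931 = 10230
60–69: 11840 × 0.968 = 11461
End of period: [6642, 3944, 5087, 8883, 1577, 10230, 11461]
Total: 56000 → 47824; change = -8176; percentage change = -14.6%

-14.6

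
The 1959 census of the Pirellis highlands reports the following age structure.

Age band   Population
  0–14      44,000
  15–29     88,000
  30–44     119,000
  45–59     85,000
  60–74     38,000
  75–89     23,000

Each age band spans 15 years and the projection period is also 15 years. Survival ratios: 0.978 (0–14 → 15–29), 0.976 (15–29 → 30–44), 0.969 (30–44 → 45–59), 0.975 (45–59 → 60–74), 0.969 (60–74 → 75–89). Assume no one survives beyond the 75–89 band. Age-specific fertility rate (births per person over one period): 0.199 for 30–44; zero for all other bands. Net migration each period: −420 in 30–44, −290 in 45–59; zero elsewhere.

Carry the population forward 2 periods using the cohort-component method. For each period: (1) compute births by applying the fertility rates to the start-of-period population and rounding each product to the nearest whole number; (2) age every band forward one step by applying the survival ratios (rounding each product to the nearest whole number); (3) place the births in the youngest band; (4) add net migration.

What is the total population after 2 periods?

Period 1.
Births: 119000 * 0.199 = 23681
15–29: 44000 * 0.978 = 43032
30–44: 88000 * 0.976 = 85888
45–59: 119000 * 0.969 = 115311
60–74: 85000 * 0.975 = 82875
75–89: 38000 * 0.969 = 36822
Net migration: 30–44 − 420 → 85468; 45–59 − 290 → 115021
Giving 23681 / 43032 / 85468 / 115021 / 82875 / 36822.
Period 2.
Births: 85468 * 0.199 = 17008
15–29: 23681 * 0.978 = 23160
30–44: 43032 * 0.976 = 41999
45–59: 85468 * 0.969 = 82818
60–74: 115021 * 0.975 = 112145
75–89: 82875 * 0.969 = 80306
Net migration: 30–44 − 420 → 41579; 45–59 − 290 → 82528
Giving 17008 / 23160 / 41579 / 82528 / 112145 / 80306.
Total after period 2: 17008 + 23160 + 41579 + 82528 + 112145 + 80306 = 356726

356726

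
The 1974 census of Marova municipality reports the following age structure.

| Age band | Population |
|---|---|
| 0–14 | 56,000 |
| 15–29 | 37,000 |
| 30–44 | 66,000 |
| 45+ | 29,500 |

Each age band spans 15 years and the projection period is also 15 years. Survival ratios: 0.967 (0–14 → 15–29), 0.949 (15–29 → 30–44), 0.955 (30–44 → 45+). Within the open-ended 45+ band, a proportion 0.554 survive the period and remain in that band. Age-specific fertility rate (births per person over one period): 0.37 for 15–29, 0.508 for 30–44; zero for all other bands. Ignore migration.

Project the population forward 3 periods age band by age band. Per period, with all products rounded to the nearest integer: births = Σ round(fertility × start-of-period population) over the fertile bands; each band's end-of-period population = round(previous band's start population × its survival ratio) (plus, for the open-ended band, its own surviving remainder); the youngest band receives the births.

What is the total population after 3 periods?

214969

[period 1]
Births: 37000 × 0.37 = 13690, 66000 × 0.508 = 33528 → 47218
15–29: 56000 × 0.967 = 54152
30–44: 37000 × 0.949 = 35113
45+: 66000 × 0.955 + 29500 × 0.554 = 63030 + 16343 = 79373
→ [47218, 54152, 35113, 79373]
[period 2]
Births: 54152 × 0.37 = 20036, 35113 × 0.508 = 17837 → 37873
15–29: 47218 × 0.967 = 45660
30–44: 54152 × 0.949 = 51390
45+: 35113 × 0.955 + 79373 × 0.554 = 33533 + 43973 = 77506
→ [37873, 45660, 51390, 77506]
[period 3]
Births: 45660 × 0.37 = 16894, 51390 × 0.508 = 26106 → 43000
15–29: 37873 × 0.967 = 36623
30–44: 45660 × 0.949 = 43331
45+: 51390 × 0.955 + 77506 × 0.554 = 49077 + 42938 = 92015
→ [43000, 36623, 43331, 92015]
Total after period 3: 43000 + 36623 + 43331 + 92015 = 214969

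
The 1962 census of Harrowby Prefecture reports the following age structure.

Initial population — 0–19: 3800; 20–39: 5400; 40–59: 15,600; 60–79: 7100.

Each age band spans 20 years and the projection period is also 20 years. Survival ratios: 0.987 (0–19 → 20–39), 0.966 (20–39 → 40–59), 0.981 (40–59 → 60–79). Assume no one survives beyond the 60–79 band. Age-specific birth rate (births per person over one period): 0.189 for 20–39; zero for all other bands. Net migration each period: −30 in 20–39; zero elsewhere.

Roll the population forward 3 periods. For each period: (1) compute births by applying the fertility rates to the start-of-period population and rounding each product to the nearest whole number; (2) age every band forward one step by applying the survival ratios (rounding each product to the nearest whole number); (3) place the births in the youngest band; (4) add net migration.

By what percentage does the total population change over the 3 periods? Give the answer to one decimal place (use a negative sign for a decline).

[period 1]
Births: 5400 × 0.189 = 1021
20–39: 3800 × 0.987 = 3751
40–59: 5400 × 0.966 = 5216
60–79: 15600 × 0.981 = 15304
Net migration: 20–39 − 30 → 3721
End of period: [1021, 3721, 5216, 15304]
[period 2]
Births: 3721 × 0.189 = 703
20–39: 1021 × 0.987 = 1008
40–59: 3721 × 0.966 = 3594
60–79: 5216 × 0.981 = 5117
Net migration: 20–39 − 30 → 978
End of period: [703, 978, 3594, 5117]
[period 3]
Births: 978 × 0.189 = 185
20–39: 703 × 0.987 = 694
40–59: 978 × 0.966 = 945
60–79: 3594 × 0.981 = 3526
Net migration: 20–39 − 30 → 664
End of period: [185, 664, 945, 3526]
Total: 31900 → 5320; change = -26580; percentage change = -83.3%

-83.3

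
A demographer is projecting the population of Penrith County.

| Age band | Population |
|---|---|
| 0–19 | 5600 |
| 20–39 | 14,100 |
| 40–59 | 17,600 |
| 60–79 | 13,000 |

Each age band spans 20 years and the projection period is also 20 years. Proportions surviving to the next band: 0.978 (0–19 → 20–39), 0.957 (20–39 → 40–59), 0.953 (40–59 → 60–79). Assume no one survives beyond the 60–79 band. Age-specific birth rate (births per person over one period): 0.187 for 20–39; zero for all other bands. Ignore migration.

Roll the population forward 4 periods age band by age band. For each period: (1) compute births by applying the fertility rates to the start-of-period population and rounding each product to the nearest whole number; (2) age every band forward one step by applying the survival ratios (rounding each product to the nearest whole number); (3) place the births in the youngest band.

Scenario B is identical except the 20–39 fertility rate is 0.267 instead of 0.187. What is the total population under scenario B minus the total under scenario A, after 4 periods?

2102

— Period 1 —
Births: 14100 × 0.187 = 2637
20–39: 5600 × 0.978 = 5477
40–59: 14100 × 0.957 = 13494
60–79: 17600 × 0.953 = 16773
→ [2637, 5477, 13494, 16773]
— Period 2 —
Births: 5477 × 0.187 = 1024
20–39: 2637 × 0.978 = 2579
40–59: 5477 × 0.957 = 5241
60–79: 13494 × 0.953 = 12860
→ [1024, 2579, 5241, 12860]
— Period 3 —
Births: 2579 × 0.187 = 482
20–39: 1024 × 0.978 = 1001
40–59: 2579 × 0.957 = 2468
60–79: 5241 × 0.953 = 4995
→ [482, 1001, 2468, 4995]
— Period 4 —
Births: 1001 × 0.187 = 187
20–39: 482 × 0.978 = 471
40–59: 1001 × 0.957 = 958
60–79: 2468 × 0.953 = 2352
→ [187, 471, 958, 2352]
Scenario A total after 4 periods: 3968
Scenario B projection —
— Period 1 —
Births: 14100 × 0.267 = 3765
20–39: 5600 × 0.978 = 5477
40–59: 14100 × 0.957 = 13494
60–79: 17600 × 0.953 = 16773
→ [3765, 5477, 13494, 16773]
— Period 2 —
Births: 5477 × 0.267 = 1462
20–39: 3765 × 0.978 = 3682
40–59: 5477 × 0.957 = 5241
60–79: 13494 × 0.953 = 12860
→ [1462, 3682, 5241, 12860]
— Period 3 —
Births: 3682 × 0.267 = 983
20–39: 1462 × 0.978 = 1430
40–59: 3682 × 0.957 = 3524
60–79: 5241 × 0.953 = 4995
→ [983, 1430, 3524, 4995]
— Period 4 —
Births: 1430 × 0.267 = 382
20–39: 983 × 0.978 = 961
40–59: 1430 × 0.957 = 1369
60–79: 3524 × 0.953 = 3358
→ [382, 961, 1369, 3358]
Scenario B total after 4 periods: 6070
Difference B − A = 6070 − 3968 = 2102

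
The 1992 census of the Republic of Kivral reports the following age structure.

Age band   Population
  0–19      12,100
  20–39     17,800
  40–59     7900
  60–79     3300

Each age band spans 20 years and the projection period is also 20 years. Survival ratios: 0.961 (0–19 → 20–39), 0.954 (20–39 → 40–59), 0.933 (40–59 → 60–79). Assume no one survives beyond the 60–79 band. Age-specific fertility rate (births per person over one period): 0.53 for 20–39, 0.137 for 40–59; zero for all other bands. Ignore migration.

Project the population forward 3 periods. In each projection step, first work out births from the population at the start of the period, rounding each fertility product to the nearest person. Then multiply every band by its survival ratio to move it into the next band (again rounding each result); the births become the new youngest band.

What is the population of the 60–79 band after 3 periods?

(Bands numbered youngest = 1 to oldest = 4.)
[period 1]
Births: 17800 * 0.53 = 9434 ; 7900 * 0.137 = 1082 — total 10516
Band 2: 12100 * 0.961 = 11628
Band 3: 17800 * 0.954 = 16981
Band 4: 7900 * 0.933 = 7371
Population now: 0–19=10516, 20–39=11628, 40–59=16981, 60–79=7371
[period 2]
Births: 11628 * 0.53 = 6163 ; 16981 * 0.137 = 2326 — total 8489
Band 2: 10516 * 0.961 = 10106
Band 3: 11628 * 0.954 = 11093
Band 4: 16981 * 0.933 = 15843
Population now: 0–19=8489, 20–39=10106, 40–59=11093, 60–79=15843
[period 3]
Births: 10106 * 0.53 = 5356 ; 11093 * 0.137 = 1520 — total 6876
Band 2: 8489 * 0.961 = 8158
Band 3: 10106 * 0.954 = 9641
Band 4: 11093 * 0.933 = 10350
Population now: 0–19=6876, 20–39=8158, 40–59=9641, 60–79=10350

10350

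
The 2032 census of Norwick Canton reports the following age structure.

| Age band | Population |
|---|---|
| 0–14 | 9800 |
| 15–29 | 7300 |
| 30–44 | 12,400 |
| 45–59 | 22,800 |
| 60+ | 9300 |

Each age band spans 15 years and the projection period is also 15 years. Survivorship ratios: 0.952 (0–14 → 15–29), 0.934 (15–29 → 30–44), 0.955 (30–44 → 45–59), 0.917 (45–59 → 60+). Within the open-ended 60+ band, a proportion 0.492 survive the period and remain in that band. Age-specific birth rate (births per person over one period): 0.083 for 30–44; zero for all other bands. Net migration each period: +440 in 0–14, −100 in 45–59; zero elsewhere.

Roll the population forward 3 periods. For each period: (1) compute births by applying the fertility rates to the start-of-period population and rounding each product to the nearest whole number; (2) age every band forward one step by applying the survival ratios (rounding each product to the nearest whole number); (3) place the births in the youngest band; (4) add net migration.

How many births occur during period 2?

— Period 1 —
Births: 12400 × 0.083 = 1029
15–29: 9800 × 0.952 = 9330
30–44: 7300 × 0.934 = 6818
45–59: 12400 × 0.955 = 11842
60+: 22800 × 0.917 + 9300 × 0.492 = 20908 + 4576 = 25484
Net migration: 0–14 + 440 → 1469; 45–59 − 100 → 11742
End of period: [1469, 9330, 6818, 11742, 25484]
— Period 2 —
Births: 6818 × 0.083 = 566
15–29: 1469 × 0.952 = 1398
30–44: 9330 × 0.934 = 8714
45–59: 6818 × 0.955 = 6511
60+: 11742 × 0.917 + 25484 × 0.492 = 10767 + 12538 = 23305
Net migration: 0–14 + 440 → 1006; 45–59 − 100 → 6411
End of period: [1006, 1398, 8714, 6411, 23305]

566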